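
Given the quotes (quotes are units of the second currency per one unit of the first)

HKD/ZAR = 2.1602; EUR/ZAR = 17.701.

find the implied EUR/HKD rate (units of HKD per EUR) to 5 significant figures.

1 EUR × 17.701 = 17.701 ZAR
17.701 ZAR ÷ 2.1602 = 8.19415 HKD

EUR/HKD = 8.1941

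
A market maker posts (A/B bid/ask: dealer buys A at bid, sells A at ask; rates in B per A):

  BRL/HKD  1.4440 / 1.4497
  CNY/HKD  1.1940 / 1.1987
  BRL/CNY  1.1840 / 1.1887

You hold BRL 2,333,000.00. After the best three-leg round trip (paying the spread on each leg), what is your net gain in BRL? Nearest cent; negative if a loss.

Net profit: BRL 31,281.39

Best loop BRL → HKD → CNY → BRL:
BRL 2,333,000.00 × 1.4440 (sell BRL at bid) = HKD 3,368,852.00
HKD 3,368,852.00 ÷ 1.1987 (buy CNY at ask) = CNY 2,810,421.29
CNY 2,810,421.29 ÷ 1.1887 (buy BRL at ask) = BRL 2,364,281.39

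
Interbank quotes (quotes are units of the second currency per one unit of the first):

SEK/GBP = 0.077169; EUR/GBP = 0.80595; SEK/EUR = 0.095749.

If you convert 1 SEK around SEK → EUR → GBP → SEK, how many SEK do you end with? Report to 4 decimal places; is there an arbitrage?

Around SEK → EUR → GBP → SEK: 1 × 0.095749 × 0.80595 ÷ 0.077169 = 0.999999
Product ≈ 1 (deviation 0.000%, within rounding noise).

1.0000 (no arbitrage)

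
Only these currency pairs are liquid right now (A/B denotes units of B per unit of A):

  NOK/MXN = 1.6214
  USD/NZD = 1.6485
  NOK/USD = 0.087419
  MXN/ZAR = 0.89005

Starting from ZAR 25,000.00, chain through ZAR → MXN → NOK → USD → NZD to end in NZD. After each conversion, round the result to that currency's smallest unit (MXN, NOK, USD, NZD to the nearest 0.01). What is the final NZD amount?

NZD 2,496.49

ZAR 25,000.00 ÷ 0.89005 = MXN 28,088.31
MXN 28,088.31 ÷ 1.6214 = NOK 17,323.49
NOK 17,323.49 × 0.087419 = USD 1,514.40
USD 1,514.40 × 1.6485 = NZD 2,496.49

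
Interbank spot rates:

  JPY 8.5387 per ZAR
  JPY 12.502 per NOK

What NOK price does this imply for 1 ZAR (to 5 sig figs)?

1 ZAR × 8.5387 = 8.5387 JPY
8.5387 JPY ÷ 12.502 = 0.682987 NOK

ZAR/NOK = 0.68299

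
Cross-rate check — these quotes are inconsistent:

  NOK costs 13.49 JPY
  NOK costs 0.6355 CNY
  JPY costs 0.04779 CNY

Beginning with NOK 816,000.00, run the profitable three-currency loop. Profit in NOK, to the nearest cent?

Profitable loop is NOK → JPY → CNY → NOK:
NOK 816,000.00 × 13.49 = JPY 11,007,840
JPY 11,007,840 × 0.04779 = CNY 526,064.67
CNY 526,064.67 ÷ 0.6355 = NOK 827,796.50
Profit = NOK 827,796.50 − NOK 816,000.00

Profit: NOK 11,796.50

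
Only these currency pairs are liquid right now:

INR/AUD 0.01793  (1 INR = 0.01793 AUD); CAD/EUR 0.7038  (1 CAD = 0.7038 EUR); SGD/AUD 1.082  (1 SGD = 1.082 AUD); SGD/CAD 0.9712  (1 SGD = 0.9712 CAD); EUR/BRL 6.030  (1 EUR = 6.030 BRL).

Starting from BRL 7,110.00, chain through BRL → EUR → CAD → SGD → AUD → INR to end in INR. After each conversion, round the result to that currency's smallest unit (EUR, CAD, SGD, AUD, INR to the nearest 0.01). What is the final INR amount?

INR 104,097.04

BRL 7,110.00 ÷ 6.030 = EUR 1,179.10
EUR 1,179.10 ÷ 0.7038 = CAD 1,675.33
CAD 1,675.33 ÷ 0.9712 = SGD 1,725.01
SGD 1,725.01 × 1.082 = AUD 1,866.46
AUD 1,866.46 ÷ 0.01793 = INR 104,097.04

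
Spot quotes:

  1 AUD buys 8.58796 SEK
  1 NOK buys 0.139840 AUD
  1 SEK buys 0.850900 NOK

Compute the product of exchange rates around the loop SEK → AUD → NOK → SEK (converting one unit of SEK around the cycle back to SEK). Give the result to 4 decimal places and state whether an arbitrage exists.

0.9786 (arbitrage exists)

Around SEK → AUD → NOK → SEK: 1 ÷ 8.58796 ÷ 0.139840 ÷ 0.850900 = 0.978588
Product < 1; profitable direction is SEK → NOK → AUD → SEK.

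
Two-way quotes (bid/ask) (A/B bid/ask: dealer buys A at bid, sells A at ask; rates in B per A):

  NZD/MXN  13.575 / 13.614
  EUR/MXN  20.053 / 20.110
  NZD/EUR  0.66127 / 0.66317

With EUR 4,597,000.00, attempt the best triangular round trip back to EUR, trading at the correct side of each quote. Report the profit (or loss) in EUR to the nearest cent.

Best loop EUR → NZD → MXN → EUR:
EUR 4,597,000.00 ÷ 0.66317 (buy NZD at ask) = NZD 6,931,857.59
NZD 6,931,857.59 × 13.575 (sell NZD at bid) = MXN 94,099,966.83
MXN 94,099,966.83 ÷ 20.110 (buy EUR at ask) = EUR 4,679,262.40

Net profit: EUR 82,262.40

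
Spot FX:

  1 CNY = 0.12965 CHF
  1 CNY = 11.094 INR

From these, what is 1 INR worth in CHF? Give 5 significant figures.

1 INR ÷ 11.094 = 0.0901388 CNY
0.0901388 CNY × 0.12965 = 0.0116865 CHF

INR/CHF = 0.011686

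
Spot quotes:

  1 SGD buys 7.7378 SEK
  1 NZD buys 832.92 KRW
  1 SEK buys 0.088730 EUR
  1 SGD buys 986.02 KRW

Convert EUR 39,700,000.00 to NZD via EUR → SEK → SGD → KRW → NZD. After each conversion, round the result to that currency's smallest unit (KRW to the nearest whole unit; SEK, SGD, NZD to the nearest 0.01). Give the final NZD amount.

EUR 39,700,000.00 ÷ 0.088730 = SEK 447,424,771.78
SEK 447,424,771.78 ÷ 7.7378 = SGD 57,823,253.61
SGD 57,823,253.61 × 986.02 = KRW 57,014,884,525
KRW 57,014,884,525 ÷ 832.92 = NZD 68,451,813.53

NZD 68,451,813.53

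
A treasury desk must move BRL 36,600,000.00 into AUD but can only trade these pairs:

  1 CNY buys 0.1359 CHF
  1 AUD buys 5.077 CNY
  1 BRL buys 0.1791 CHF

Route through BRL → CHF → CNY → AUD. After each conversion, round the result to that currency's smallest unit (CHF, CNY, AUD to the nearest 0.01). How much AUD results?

BRL 36,600,000.00 × 0.1791 = CHF 6,555,060.00
CHF 6,555,060.00 ÷ 0.1359 = CNY 48,234,437.09
CNY 48,234,437.09 ÷ 5.077 = AUD 9,500,578.51

AUD 9,500,578.51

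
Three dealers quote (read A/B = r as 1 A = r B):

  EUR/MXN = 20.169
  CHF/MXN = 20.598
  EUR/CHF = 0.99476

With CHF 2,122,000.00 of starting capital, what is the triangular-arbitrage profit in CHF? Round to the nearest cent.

Profitable loop is CHF → MXN → EUR → CHF:
CHF 2,122,000.00 × 20.598 = MXN 43,708,956.00
MXN 43,708,956.00 ÷ 20.169 = EUR 2,167,135.50
EUR 2,167,135.50 × 0.99476 = CHF 2,155,779.71
Profit = CHF 2,155,779.71 − CHF 2,122,000.00

Profit: CHF 33,779.71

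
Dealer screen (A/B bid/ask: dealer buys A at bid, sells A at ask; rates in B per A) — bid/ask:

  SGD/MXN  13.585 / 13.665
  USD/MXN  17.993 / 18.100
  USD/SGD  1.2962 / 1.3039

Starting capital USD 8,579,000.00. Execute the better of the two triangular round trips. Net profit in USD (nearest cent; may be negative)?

Best loop USD → MXN → SGD → USD:
USD 8,579,000.00 × 17.993 (sell USD at bid) = MXN 154,361,947.00
MXN 154,361,947.00 ÷ 13.665 (buy SGD at ask) = SGD 11,296,154.19
SGD 11,296,154.19 ÷ 1.3039 (buy USD at ask) = USD 8,663,359.30

Net profit: USD 84,359.30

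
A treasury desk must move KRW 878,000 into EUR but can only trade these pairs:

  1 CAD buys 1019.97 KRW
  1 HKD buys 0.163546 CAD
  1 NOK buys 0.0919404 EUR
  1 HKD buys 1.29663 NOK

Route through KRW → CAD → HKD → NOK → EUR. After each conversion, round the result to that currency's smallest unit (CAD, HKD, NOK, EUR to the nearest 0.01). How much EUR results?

EUR 627.47

KRW 878,000 ÷ 1019.97 = CAD 860.81
CAD 860.81 ÷ 0.163546 = HKD 5,263.41
HKD 5,263.41 × 1.29663 = NOK 6,824.70
NOK 6,824.70 × 0.0919404 = EUR 627.47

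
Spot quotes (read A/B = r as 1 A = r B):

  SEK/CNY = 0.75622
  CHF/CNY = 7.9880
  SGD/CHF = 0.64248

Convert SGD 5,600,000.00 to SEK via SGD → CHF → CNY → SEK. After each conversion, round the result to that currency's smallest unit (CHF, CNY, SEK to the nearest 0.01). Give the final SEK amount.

SEK 38,004,719.98

SGD 5,600,000.00 × 0.64248 = CHF 3,597,888.00
CHF 3,597,888.00 × 7.9880 = CNY 28,739,929.34
CNY 28,739,929.34 ÷ 0.75622 = SEK 38,004,719.98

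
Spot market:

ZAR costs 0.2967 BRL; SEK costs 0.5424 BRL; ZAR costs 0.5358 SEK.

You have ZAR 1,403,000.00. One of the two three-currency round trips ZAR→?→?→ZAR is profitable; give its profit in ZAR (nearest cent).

Profitable loop is ZAR → BRL → SEK → ZAR:
ZAR 1,403,000.00 × 0.2967 = BRL 416,270.10
BRL 416,270.10 ÷ 0.5424 = SEK 767,459.62
SEK 767,459.62 ÷ 0.5358 = ZAR 1,432,362.12
Profit = ZAR 1,432,362.12 − ZAR 1,403,000.00

Profit: ZAR 29,362.12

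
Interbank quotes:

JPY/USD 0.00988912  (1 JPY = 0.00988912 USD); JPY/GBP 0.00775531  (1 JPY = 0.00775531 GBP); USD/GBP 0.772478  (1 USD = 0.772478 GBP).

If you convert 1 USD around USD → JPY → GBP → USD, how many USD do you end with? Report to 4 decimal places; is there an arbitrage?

1.0152 (arbitrage exists)

Around USD → JPY → GBP → USD: 1 ÷ 0.00988912 × 0.00775531 ÷ 0.772478 = 1.015209
Product > 1; profitable direction is USD → JPY → GBP → USD.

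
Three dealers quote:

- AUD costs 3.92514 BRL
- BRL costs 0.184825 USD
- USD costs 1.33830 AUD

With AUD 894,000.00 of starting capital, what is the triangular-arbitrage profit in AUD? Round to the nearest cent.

Profit: AUD 26,806.07

Profitable loop is AUD → USD → BRL → AUD:
AUD 894,000.00 ÷ 1.33830 = USD 668,011.66
USD 668,011.66 ÷ 0.184825 = BRL 3,614,292.74
BRL 3,614,292.74 ÷ 3.92514 = AUD 920,806.07
Profit = AUD 920,806.07 − AUD 894,000.00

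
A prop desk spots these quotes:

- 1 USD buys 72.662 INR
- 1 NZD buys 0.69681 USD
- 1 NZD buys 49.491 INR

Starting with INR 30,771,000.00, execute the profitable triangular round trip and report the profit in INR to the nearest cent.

Profit: INR 709,172.49

Profitable loop is INR → NZD → USD → INR:
INR 30,771,000.00 ÷ 49.491 = NZD 621,749.41
NZD 621,749.41 × 0.69681 = USD 433,241.21
USD 433,241.21 × 72.662 = INR 31,480,172.49
Profit = INR 31,480,172.49 − INR 30,771,000.00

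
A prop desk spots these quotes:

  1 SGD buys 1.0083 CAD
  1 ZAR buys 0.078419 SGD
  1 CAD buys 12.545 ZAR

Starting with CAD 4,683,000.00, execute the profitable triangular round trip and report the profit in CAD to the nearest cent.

Profitable loop is CAD → SGD → ZAR → CAD:
CAD 4,683,000.00 ÷ 1.0083 = SGD 4,644,451.06
SGD 4,644,451.06 ÷ 0.078419 = ZAR 59,226,093.88
ZAR 59,226,093.88 ÷ 12.545 = CAD 4,721,091.58
Profit = CAD 4,721,091.58 − CAD 4,683,000.00

Profit: CAD 38,091.58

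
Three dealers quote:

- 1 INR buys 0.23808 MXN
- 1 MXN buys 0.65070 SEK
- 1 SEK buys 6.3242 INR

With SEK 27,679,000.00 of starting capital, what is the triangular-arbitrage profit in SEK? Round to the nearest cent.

Profit: SEK 572,471.88

Profitable loop is SEK → MXN → INR → SEK:
SEK 27,679,000.00 ÷ 0.65070 = MXN 42,537,267.56
MXN 42,537,267.56 ÷ 0.23808 = INR 178,667,958.49
INR 178,667,958.49 ÷ 6.3242 = SEK 28,251,471.88
Profit = SEK 28,251,471.88 − SEK 27,679,000.00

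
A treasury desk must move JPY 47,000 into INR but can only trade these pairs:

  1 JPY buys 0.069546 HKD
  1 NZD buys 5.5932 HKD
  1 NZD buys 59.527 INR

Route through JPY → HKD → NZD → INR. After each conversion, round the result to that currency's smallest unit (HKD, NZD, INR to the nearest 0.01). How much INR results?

INR 34,787.58

JPY 47,000 × 0.069546 = HKD 3,268.66
HKD 3,268.66 ÷ 5.5932 = NZD 584.40
NZD 584.40 × 59.527 = INR 34,787.58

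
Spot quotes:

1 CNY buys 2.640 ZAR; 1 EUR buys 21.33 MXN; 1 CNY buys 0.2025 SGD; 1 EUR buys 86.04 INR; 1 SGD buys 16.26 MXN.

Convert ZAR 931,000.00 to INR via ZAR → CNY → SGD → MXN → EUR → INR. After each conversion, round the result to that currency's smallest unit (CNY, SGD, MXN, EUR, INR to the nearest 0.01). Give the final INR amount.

INR 4,683,827.45

ZAR 931,000.00 ÷ 2.640 = CNY 352,651.52
CNY 352,651.52 × 0.2025 = SGD 71,411.93
SGD 71,411.93 × 16.26 = MXN 1,161,157.98
MXN 1,161,157.98 ÷ 21.33 = EUR 54,437.79
EUR 54,437.79 × 86.04 = INR 4,683,827.45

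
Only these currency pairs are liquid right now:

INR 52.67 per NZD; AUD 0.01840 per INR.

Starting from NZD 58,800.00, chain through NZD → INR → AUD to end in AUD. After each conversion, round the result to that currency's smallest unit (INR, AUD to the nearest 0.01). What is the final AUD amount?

AUD 56,984.73

NZD 58,800.00 × 52.67 = INR 3,096,996.00
INR 3,096,996.00 × 0.01840 = AUD 56,984.73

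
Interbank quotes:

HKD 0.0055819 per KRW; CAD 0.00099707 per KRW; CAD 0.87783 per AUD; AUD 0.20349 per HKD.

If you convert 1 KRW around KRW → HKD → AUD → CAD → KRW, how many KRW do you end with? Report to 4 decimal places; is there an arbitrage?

Around KRW → HKD → AUD → CAD → KRW: 1 × 0.0055819 × 0.20349 × 0.87783 ÷ 0.00099707 = 1.000023
Product ≈ 1 (deviation 0.002%, within rounding noise).

1.0000 (no arbitrage)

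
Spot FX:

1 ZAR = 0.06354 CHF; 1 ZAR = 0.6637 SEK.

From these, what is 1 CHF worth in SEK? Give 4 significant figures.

1 CHF ÷ 0.06354 = 15.7381 ZAR
15.7381 ZAR × 0.6637 = 10.4454 SEK

CHF/SEK = 10.45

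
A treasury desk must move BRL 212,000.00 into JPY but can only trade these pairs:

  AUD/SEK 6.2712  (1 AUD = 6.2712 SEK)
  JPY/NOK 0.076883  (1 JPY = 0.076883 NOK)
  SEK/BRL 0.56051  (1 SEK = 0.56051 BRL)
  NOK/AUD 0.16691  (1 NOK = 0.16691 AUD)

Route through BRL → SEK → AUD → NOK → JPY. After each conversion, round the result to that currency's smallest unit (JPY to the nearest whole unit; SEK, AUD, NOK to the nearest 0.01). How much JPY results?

BRL 212,000.00 ÷ 0.56051 = SEK 378,226.97
SEK 378,226.97 ÷ 6.2712 = AUD 60,311.74
AUD 60,311.74 ÷ 0.16691 = NOK 361,342.88
NOK 361,342.88 ÷ 0.076883 = JPY 4,699,906

JPY 4,699,906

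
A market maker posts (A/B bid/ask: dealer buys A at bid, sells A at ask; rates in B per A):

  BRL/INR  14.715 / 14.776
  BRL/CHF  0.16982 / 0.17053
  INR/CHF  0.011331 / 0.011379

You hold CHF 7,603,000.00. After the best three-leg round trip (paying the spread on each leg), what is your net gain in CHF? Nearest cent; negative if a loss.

Best loop CHF → INR → BRL → CHF:
CHF 7,603,000.00 ÷ 0.011379 (buy INR at ask) = INR 668,160,646.81
INR 668,160,646.81 ÷ 14.776 (buy BRL at ask) = BRL 45,219,318.27
BRL 45,219,318.27 × 0.16982 (sell BRL at bid) = CHF 7,679,144.63

Net profit: CHF 76,144.63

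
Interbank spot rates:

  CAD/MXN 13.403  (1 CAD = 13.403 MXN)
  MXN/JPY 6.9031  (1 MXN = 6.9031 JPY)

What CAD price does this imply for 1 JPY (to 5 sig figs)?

JPY/CAD = 0.010808

1 JPY ÷ 6.9031 = 0.144862 MXN
0.144862 MXN ÷ 13.403 = 0.0108082 CAD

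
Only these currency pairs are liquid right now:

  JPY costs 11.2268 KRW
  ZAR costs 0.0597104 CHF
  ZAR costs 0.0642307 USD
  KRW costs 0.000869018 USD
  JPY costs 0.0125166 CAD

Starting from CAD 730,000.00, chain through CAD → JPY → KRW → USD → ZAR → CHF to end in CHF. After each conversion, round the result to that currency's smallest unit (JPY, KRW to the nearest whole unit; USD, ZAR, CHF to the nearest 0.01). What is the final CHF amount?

CAD 730,000.00 ÷ 0.0125166 = JPY 58,322,548
JPY 58,322,548 × 11.2268 = KRW 654,775,582
KRW 654,775,582 × 0.000869018 = USD 569,011.77
USD 569,011.77 ÷ 0.0642307 = ZAR 8,858,875.43
ZAR 8,858,875.43 × 0.0597104 = CHF 528,967.00

CHF 528,967.00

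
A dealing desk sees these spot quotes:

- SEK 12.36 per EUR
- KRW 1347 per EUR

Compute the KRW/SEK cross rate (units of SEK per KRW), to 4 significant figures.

KRW/SEK = 0.009176

1 KRW ÷ 1347 = 0.00074239 EUR
0.00074239 EUR × 12.36 = 0.00917595 SEK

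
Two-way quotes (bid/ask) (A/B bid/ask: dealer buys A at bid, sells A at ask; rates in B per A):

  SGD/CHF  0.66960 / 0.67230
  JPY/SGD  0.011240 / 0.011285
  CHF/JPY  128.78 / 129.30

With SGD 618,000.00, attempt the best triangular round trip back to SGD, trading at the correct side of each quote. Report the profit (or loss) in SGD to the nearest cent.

Best loop SGD → JPY → CHF → SGD:
SGD 618,000.00 ÷ 0.011285 (buy JPY at ask) = JPY 54,762,960
JPY 54,762,960 ÷ 129.30 (buy CHF at ask) = CHF 423,534.10
CHF 423,534.10 ÷ 0.67230 (buy SGD at ask) = SGD 629,977.84

Net profit: SGD 11,977.84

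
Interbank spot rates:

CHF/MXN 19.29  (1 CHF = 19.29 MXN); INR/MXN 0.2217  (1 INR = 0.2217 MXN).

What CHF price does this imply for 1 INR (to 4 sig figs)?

1 INR × 0.2217 = 0.2217 MXN
0.2217 MXN ÷ 19.29 = 0.011493 CHF

INR/CHF = 0.01149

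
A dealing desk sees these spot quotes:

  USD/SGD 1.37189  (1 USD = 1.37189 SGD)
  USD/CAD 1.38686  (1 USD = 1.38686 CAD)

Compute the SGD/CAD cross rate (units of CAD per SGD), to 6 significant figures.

1 SGD ÷ 1.37189 = 0.728921 USD
0.728921 USD × 1.38686 = 1.01091 CAD

SGD/CAD = 1.01091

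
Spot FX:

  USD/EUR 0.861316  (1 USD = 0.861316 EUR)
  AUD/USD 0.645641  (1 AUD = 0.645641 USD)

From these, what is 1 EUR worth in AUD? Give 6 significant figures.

EUR/AUD = 1.79823

1 EUR ÷ 0.861316 = 1.16101 USD
1.16101 USD ÷ 0.645641 = 1.79823 AUD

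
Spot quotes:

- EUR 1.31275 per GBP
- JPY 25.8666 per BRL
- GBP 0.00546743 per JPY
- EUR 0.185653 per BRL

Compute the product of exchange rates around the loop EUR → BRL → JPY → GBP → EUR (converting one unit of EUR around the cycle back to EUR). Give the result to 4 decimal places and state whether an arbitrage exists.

1.0000 (no arbitrage)

Around EUR → BRL → JPY → GBP → EUR: 1 ÷ 0.185653 × 25.8666 × 0.00546743 × 1.31275 = 1.000006
Product ≈ 1 (deviation 0.001%, within rounding noise).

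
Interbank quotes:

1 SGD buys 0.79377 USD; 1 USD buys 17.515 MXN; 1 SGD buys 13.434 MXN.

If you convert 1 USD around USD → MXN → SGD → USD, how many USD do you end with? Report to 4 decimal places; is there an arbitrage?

Around USD → MXN → SGD → USD: 1 × 17.515 ÷ 13.434 × 0.79377 = 1.034903
Product > 1; profitable direction is USD → MXN → SGD → USD.

1.0349 (arbitrage exists)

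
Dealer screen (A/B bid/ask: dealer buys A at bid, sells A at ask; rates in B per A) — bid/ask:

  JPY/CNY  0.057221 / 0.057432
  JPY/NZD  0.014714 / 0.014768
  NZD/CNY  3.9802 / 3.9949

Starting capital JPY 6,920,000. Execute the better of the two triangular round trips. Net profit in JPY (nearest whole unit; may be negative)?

Best loop JPY → NZD → CNY → JPY:
JPY 6,920,000 × 0.014714 (sell JPY at bid) = NZD 101,820.88
NZD 101,820.88 × 3.9802 (sell NZD at bid) = CNY 405,267.47
CNY 405,267.47 ÷ 0.057432 (buy JPY at ask) = JPY 7,056,475

Net profit: JPY 136,475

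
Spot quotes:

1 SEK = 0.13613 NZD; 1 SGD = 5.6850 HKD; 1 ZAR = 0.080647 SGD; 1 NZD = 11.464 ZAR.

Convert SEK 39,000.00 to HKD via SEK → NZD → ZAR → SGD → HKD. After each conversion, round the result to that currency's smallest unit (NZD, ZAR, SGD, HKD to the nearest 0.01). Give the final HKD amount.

SEK 39,000.00 × 0.13613 = NZD 5,309.07
NZD 5,309.07 × 11.464 = ZAR 60,863.18
ZAR 60,863.18 × 0.080647 = SGD 4,908.43
SGD 4,908.43 × 5.6850 = HKD 27,904.42

HKD 27,904.42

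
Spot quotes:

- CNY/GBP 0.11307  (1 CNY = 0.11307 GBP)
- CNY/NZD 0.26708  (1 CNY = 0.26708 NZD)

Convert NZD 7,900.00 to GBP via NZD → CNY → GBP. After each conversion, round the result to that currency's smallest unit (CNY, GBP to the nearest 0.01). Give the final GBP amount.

NZD 7,900.00 ÷ 0.26708 = CNY 29,579.15
CNY 29,579.15 × 0.11307 = GBP 3,344.51

GBP 3,344.51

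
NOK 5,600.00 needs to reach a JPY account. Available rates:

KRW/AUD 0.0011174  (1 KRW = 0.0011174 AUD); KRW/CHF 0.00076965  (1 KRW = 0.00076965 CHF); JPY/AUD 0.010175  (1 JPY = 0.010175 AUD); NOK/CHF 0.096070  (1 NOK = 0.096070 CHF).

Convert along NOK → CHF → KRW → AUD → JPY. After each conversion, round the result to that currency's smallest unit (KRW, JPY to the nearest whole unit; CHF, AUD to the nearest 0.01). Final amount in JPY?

NOK 5,600.00 × 0.096070 = CHF 537.99
CHF 537.99 ÷ 0.00076965 = KRW 699,006
KRW 699,006 × 0.0011174 = AUD 781.07
AUD 781.07 ÷ 0.010175 = JPY 76,764

JPY 76,764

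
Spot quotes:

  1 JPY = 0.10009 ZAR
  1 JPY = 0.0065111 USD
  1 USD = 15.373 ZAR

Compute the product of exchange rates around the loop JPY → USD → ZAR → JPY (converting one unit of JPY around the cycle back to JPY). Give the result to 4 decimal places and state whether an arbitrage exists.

Around JPY → USD → ZAR → JPY: 1 × 0.0065111 × 15.373 ÷ 0.10009 = 1.000051
Product ≈ 1 (deviation 0.005%, within rounding noise).

1.0001 (no arbitrage)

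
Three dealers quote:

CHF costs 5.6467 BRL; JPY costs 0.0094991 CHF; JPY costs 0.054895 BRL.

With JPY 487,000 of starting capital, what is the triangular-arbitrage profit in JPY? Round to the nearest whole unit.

Profitable loop is JPY → BRL → CHF → JPY:
JPY 487,000 × 0.054895 = BRL 26,733.86
BRL 26,733.86 ÷ 5.6467 = CHF 4,734.42
CHF 4,734.42 ÷ 0.0094991 = JPY 498,408
Profit = JPY 498,408 − JPY 487,000

Profit: JPY 11,408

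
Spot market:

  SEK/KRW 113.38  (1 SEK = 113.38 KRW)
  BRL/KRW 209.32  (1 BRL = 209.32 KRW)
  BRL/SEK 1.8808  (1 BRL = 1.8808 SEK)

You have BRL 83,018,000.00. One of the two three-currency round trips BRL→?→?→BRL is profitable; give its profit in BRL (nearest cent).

Profitable loop is BRL → SEK → KRW → BRL:
BRL 83,018,000.00 × 1.8808 = SEK 156,140,254.40
SEK 156,140,254.40 × 113.38 = KRW 17,703,182,044
KRW 17,703,182,044 ÷ 209.32 = BRL 84,574,727.90
Profit = BRL 84,574,727.90 − BRL 83,018,000.00

Profit: BRL 1,556,727.90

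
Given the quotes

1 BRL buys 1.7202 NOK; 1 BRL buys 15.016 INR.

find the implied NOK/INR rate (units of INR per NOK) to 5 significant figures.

NOK/INR = 8.7292

1 NOK ÷ 1.7202 = 0.581328 BRL
0.581328 BRL × 15.016 = 8.72922 INR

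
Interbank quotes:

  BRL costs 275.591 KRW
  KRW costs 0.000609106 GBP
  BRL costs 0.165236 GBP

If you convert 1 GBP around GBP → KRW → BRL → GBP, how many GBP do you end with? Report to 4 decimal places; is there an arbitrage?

Around GBP → KRW → BRL → GBP: 1 ÷ 0.000609106 ÷ 275.591 × 0.165236 = 0.984344
Product < 1; profitable direction is GBP → BRL → KRW → GBP.

0.9843 (arbitrage exists)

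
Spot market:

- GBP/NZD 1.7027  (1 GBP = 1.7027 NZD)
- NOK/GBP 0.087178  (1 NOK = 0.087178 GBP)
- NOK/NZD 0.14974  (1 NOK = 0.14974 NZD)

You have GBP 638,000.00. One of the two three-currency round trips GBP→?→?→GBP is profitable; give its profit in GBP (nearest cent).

Profitable loop is GBP → NOK → NZD → GBP:
GBP 638,000.00 ÷ 0.087178 = NOK 7,318,360.14
NOK 7,318,360.14 × 0.14974 = NZD 1,095,851.25
NZD 1,095,851.25 ÷ 1.7027 = GBP 643,596.20
Profit = GBP 643,596.20 − GBP 638,000.00

Profit: GBP 5,596.20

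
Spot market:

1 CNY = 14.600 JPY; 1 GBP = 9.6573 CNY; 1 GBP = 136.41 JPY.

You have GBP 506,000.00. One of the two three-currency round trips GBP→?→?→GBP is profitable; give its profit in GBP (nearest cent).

Profitable loop is GBP → CNY → JPY → GBP:
GBP 506,000.00 × 9.6573 = CNY 4,886,593.80
CNY 4,886,593.80 × 14.600 = JPY 71,344,269
JPY 71,344,269 ÷ 136.41 = GBP 523,013.48
Profit = GBP 523,013.48 − GBP 506,000.00

Profit: GBP 17,013.48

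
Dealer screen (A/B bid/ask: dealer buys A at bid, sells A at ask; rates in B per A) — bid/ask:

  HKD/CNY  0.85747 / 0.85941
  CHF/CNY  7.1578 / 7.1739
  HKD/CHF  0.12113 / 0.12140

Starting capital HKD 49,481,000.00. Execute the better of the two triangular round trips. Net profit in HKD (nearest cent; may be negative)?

Best loop HKD → CHF → CNY → HKD:
HKD 49,481,000.00 × 0.12113 (sell HKD at bid) = CHF 5,993,633.53
CHF 5,993,633.53 × 7.1578 (sell CHF at bid) = CNY 42,901,230.08
CNY 42,901,230.08 ÷ 0.85941 (buy HKD at ask) = HKD 49,919,398.29

Net profit: HKD 438,398.29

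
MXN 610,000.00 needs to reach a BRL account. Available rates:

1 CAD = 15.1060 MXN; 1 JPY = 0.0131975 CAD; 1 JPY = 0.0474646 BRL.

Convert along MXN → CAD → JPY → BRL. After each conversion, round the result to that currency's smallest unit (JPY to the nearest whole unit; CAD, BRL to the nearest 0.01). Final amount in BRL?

BRL 145,230.76

MXN 610,000.00 ÷ 15.1060 = CAD 40,381.31
CAD 40,381.31 ÷ 0.0131975 = JPY 3,059,770
JPY 3,059,770 × 0.0474646 = BRL 145,230.76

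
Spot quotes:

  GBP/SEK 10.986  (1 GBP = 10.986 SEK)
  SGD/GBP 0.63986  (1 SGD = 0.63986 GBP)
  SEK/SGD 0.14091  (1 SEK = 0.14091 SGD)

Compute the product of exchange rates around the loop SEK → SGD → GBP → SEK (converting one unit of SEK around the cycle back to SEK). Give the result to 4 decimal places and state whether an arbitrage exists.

0.9905 (arbitrage exists)

Around SEK → SGD → GBP → SEK: 1 × 0.14091 × 0.63986 × 10.986 = 0.990527
Product < 1; profitable direction is SEK → GBP → SGD → SEK.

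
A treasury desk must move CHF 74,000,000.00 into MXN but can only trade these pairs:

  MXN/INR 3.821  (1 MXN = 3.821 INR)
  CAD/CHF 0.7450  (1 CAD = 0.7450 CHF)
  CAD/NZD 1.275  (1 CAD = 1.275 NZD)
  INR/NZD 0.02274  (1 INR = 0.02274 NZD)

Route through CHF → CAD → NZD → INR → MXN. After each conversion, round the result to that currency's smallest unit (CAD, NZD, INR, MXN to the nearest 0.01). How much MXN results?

MXN 1,457,532,118.36

CHF 74,000,000.00 ÷ 0.7450 = CAD 99,328,859.06
CAD 99,328,859.06 × 1.275 = NZD 126,644,295.30
NZD 126,644,295.30 ÷ 0.02274 = INR 5,569,230,224.27
INR 5,569,230,224.27 ÷ 3.821 = MXN 1,457,532,118.36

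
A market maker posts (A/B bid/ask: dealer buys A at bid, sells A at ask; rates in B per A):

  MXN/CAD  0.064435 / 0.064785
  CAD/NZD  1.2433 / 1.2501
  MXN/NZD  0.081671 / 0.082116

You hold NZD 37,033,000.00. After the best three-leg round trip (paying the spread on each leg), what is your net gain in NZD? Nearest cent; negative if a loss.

Best loop NZD → CAD → MXN → NZD:
NZD 37,033,000.00 ÷ 1.2501 (buy CAD at ask) = CAD 29,624,030.08
CAD 29,624,030.08 ÷ 0.064785 (buy MXN at ask) = MXN 457,266,806.79
MXN 457,266,806.79 × 0.081671 (sell MXN at bid) = NZD 37,345,437.38

Net profit: NZD 312,437.38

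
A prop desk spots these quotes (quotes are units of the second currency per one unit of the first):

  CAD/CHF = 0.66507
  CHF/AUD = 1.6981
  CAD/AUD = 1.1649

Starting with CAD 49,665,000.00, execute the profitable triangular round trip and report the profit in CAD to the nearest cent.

Profit: CAD 1,563,125.52

Profitable loop is CAD → AUD → CHF → CAD:
CAD 49,665,000.00 × 1.1649 = AUD 57,854,758.50
AUD 57,854,758.50 ÷ 1.6981 = CHF 34,070,289.44
CHF 34,070,289.44 ÷ 0.66507 = CAD 51,228,125.52
Profit = CAD 51,228,125.52 − CAD 49,665,000.00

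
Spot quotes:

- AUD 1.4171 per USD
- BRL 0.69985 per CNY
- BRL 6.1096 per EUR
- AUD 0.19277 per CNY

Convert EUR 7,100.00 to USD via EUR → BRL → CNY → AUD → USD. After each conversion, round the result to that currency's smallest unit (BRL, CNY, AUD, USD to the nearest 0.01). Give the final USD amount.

USD 8,431.51

EUR 7,100.00 × 6.1096 = BRL 43,378.16
BRL 43,378.16 ÷ 0.69985 = CNY 61,982.08
CNY 61,982.08 × 0.19277 = AUD 11,948.29
AUD 11,948.29 ÷ 1.4171 = USD 8,431.51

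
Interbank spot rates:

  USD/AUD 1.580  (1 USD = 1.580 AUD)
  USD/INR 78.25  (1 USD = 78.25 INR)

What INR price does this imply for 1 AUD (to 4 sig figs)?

1 AUD ÷ 1.580 = 0.632911 USD
0.632911 USD × 78.25 = 49.5253 INR

AUD/INR = 49.53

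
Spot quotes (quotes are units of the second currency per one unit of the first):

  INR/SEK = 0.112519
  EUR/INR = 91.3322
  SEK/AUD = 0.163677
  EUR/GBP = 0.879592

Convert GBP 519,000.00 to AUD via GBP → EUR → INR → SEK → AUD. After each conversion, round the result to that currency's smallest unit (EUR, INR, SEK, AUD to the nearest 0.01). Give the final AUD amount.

AUD 992,484.02

GBP 519,000.00 ÷ 0.879592 = EUR 590,046.29
EUR 590,046.29 × 91.3322 = INR 53,890,225.77
INR 53,890,225.77 × 0.112519 = SEK 6,063,674.31
SEK 6,063,674.31 × 0.163677 = AUD 992,484.02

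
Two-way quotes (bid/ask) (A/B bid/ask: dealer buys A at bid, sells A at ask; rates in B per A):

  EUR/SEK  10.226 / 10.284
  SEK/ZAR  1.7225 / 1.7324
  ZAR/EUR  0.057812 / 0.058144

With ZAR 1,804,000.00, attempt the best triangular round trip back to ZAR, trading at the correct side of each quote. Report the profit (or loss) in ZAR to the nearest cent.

Best loop ZAR → EUR → SEK → ZAR:
ZAR 1,804,000.00 × 0.057812 (sell ZAR at bid) = EUR 104,292.85
EUR 104,292.85 × 10.226 (sell EUR at bid) = SEK 1,066,498.66
SEK 1,066,498.66 × 1.7225 (sell SEK at bid) = ZAR 1,837,043.95

Net profit: ZAR 33,043.95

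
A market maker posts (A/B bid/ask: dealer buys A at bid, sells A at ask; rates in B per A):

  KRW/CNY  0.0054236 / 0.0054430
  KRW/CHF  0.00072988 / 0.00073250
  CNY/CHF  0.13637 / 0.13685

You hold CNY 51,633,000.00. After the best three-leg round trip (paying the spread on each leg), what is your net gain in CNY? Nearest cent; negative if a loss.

Net profit: CNY 501,621.26

Best loop CNY → CHF → KRW → CNY:
CNY 51,633,000.00 × 0.13637 (sell CNY at bid) = CHF 7,041,192.21
CHF 7,041,192.21 ÷ 0.00073250 (buy KRW at ask) = KRW 9,612,549,092
KRW 9,612,549,092 × 0.0054236 (sell KRW at bid) = CNY 52,134,621.26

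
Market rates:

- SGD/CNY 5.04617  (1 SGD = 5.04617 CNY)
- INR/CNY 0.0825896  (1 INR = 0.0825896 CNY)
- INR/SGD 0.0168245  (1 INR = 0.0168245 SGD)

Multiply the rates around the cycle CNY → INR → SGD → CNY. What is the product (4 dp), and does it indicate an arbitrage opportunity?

Around CNY → INR → SGD → CNY: 1 ÷ 0.0825896 × 0.0168245 × 5.04617 = 1.027966
Product > 1; profitable direction is CNY → INR → SGD → CNY.

1.0280 (arbitrage exists)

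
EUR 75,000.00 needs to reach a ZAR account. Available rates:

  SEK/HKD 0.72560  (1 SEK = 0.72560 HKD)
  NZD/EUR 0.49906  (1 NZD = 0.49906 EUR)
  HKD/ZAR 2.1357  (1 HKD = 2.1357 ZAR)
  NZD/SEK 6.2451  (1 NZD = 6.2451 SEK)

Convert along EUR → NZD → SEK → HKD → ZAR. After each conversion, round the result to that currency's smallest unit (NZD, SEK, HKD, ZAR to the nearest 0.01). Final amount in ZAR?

ZAR 1,454,405.19

EUR 75,000.00 ÷ 0.49906 = NZD 150,282.53
NZD 150,282.53 × 6.2451 = SEK 938,529.43
SEK 938,529.43 × 0.72560 = HKD 680,996.95
HKD 680,996.95 × 2.1357 = ZAR 1,454,405.19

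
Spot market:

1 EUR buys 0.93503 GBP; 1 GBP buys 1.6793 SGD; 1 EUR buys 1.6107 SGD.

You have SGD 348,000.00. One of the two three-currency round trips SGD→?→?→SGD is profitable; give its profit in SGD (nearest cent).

Profitable loop is SGD → GBP → EUR → SGD:
SGD 348,000.00 ÷ 1.6793 = GBP 207,229.20
GBP 207,229.20 ÷ 0.93503 = EUR 221,628.40
EUR 221,628.40 × 1.6107 = SGD 356,976.86
Profit = SGD 356,976.86 − SGD 348,000.00

Profit: SGD 8,976.86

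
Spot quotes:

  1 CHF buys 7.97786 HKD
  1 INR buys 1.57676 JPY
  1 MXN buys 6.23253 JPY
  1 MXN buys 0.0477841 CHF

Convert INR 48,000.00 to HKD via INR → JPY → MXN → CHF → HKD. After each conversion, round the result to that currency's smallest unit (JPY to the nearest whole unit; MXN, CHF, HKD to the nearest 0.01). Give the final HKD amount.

HKD 4,629.23

INR 48,000.00 × 1.57676 = JPY 75,684
JPY 75,684 ÷ 6.23253 = MXN 12,143.38
MXN 12,143.38 × 0.0477841 = CHF 580.26
CHF 580.26 × 7.97786 = HKD 4,629.23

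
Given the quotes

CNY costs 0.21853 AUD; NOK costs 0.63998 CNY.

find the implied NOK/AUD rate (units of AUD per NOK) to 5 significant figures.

NOK/AUD = 0.13985

1 NOK × 0.63998 = 0.63998 CNY
0.63998 CNY × 0.21853 = 0.139855 AUD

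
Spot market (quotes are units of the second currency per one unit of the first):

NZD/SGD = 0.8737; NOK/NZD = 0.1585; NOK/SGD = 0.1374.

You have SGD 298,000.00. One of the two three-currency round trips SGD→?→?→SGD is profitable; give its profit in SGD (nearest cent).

Profitable loop is SGD → NOK → NZD → SGD:
SGD 298,000.00 ÷ 0.1374 = NOK 2,168,850.07
NOK 2,168,850.07 × 0.1585 = NZD 343,762.74
NZD 343,762.74 × 0.8737 = SGD 300,345.50
Profit = SGD 300,345.50 − SGD 298,000.00

Profit: SGD 2,345.50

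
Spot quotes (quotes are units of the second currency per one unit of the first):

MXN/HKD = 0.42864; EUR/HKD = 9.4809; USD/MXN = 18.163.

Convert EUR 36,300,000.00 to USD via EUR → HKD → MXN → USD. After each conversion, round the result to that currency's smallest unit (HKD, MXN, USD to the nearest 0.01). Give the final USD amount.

USD 44,205,459.75

EUR 36,300,000.00 × 9.4809 = HKD 344,156,670.00
HKD 344,156,670.00 ÷ 0.42864 = MXN 802,903,765.40
MXN 802,903,765.40 ÷ 18.163 = USD 44,205,459.75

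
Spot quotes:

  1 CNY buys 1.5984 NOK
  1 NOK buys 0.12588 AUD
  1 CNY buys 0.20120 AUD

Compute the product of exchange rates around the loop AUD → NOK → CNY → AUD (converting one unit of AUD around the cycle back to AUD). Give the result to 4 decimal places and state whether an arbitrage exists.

Around AUD → NOK → CNY → AUD: 1 ÷ 0.12588 ÷ 1.5984 × 0.20120 = 0.999967
Product ≈ 1 (deviation 0.003%, within rounding noise).

1.0000 (no arbitrage)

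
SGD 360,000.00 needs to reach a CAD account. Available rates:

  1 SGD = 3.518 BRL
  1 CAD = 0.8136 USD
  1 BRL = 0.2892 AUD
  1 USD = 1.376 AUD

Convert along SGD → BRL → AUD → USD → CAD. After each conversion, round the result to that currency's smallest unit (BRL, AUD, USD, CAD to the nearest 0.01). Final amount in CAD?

CAD 327,165.31

SGD 360,000.00 × 3.518 = BRL 1,266,480.00
BRL 1,266,480.00 × 0.2892 = AUD 366,266.02
AUD 366,266.02 ÷ 1.376 = USD 266,181.70
USD 266,181.70 ÷ 0.8136 = CAD 327,165.31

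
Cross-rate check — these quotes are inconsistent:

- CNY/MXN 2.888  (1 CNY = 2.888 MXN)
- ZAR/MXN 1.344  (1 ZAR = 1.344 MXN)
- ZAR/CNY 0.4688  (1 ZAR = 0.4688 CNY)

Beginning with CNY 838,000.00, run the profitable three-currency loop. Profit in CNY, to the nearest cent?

Profit: CNY 6,169.28

Profitable loop is CNY → MXN → ZAR → CNY:
CNY 838,000.00 × 2.888 = MXN 2,420,144.00
MXN 2,420,144.00 ÷ 1.344 = ZAR 1,800,702.38
ZAR 1,800,702.38 × 0.4688 = CNY 844,169.28
Profit = CNY 844,169.28 − CNY 838,000.00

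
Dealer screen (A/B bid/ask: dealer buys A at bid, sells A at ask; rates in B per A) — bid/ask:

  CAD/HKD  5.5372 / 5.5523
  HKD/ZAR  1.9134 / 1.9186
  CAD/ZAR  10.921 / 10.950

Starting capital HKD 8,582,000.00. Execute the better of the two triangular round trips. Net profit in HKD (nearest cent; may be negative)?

Net profit: HKD 216,194.40

Best loop HKD → CAD → ZAR → HKD:
HKD 8,582,000.00 ÷ 5.5523 (buy CAD at ask) = CAD 1,545,665.76
CAD 1,545,665.76 × 10.921 (sell CAD at bid) = ZAR 16,880,215.77
ZAR 16,880,215.77 ÷ 1.9186 (buy HKD at ask) = HKD 8,798,194.40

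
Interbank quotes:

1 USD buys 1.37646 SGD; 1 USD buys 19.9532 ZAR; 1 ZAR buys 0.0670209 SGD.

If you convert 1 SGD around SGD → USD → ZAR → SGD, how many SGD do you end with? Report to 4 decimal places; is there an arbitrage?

0.9715 (arbitrage exists)

Around SGD → USD → ZAR → SGD: 1 ÷ 1.37646 × 19.9532 × 0.0670209 = 0.971537
Product < 1; profitable direction is SGD → ZAR → USD → SGD.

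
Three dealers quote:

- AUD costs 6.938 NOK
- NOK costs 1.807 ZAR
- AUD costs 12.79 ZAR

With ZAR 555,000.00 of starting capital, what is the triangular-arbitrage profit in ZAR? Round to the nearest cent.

Profitable loop is ZAR → NOK → AUD → ZAR:
ZAR 555,000.00 ÷ 1.807 = NOK 307,138.90
NOK 307,138.90 ÷ 6.938 = AUD 44,269.08
AUD 44,269.08 × 12.79 = ZAR 566,201.58
Profit = ZAR 566,201.58 − ZAR 555,000.00

Profit: ZAR 11,201.58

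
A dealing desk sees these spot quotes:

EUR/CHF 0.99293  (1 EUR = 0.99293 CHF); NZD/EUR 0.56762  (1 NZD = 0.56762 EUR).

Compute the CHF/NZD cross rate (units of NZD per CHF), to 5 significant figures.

1 CHF ÷ 0.99293 = 1.00712 EUR
1.00712 EUR ÷ 0.56762 = 1.77429 NZD

CHF/NZD = 1.7743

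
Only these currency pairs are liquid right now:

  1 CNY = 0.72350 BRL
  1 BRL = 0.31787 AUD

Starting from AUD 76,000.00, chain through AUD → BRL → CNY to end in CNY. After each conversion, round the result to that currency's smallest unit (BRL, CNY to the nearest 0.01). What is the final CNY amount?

AUD 76,000.00 ÷ 0.31787 = BRL 239,091.45
BRL 239,091.45 ÷ 0.72350 = CNY 330,465.03

CNY 330,465.03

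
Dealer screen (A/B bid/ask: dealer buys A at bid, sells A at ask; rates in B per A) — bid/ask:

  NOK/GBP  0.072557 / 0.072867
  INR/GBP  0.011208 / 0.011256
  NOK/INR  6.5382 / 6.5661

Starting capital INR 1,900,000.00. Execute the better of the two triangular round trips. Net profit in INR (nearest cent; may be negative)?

Net profit: INR 10,772.73

Best loop INR → GBP → NOK → INR:
INR 1,900,000.00 × 0.011208 (sell INR at bid) = GBP 21,295.20
GBP 21,295.20 ÷ 0.072867 (buy NOK at ask) = NOK 292,247.52
NOK 292,247.52 × 6.5382 (sell NOK at bid) = INR 1,910,772.73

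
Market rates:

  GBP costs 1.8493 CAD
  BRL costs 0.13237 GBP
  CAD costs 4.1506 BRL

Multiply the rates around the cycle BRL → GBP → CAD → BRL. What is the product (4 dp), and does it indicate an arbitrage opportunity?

1.0160 (arbitrage exists)

Around BRL → GBP → CAD → BRL: 1 × 0.13237 × 1.8493 × 4.1506 = 1.016033
Product > 1; profitable direction is BRL → GBP → CAD → BRL.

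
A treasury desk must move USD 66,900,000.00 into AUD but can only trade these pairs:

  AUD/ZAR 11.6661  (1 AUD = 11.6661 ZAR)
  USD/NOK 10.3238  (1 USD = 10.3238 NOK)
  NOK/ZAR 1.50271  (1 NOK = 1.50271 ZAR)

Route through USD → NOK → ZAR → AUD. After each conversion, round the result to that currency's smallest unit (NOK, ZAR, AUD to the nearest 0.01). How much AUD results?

USD 66,900,000.00 × 10.3238 = NOK 690,662,220.00
NOK 690,662,220.00 × 1.50271 = ZAR 1,037,865,024.62
ZAR 1,037,865,024.62 ÷ 11.6661 = AUD 88,964,180.37

AUD 88,964,180.37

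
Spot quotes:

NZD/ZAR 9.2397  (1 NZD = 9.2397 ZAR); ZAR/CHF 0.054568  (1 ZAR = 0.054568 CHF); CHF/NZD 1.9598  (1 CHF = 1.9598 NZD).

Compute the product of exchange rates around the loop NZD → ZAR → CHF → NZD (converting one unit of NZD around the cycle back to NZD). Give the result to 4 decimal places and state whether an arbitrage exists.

Around NZD → ZAR → CHF → NZD: 1 × 9.2397 × 0.054568 × 1.9598 = 0.988115
Product < 1; profitable direction is NZD → CHF → ZAR → NZD.

0.9881 (arbitrage exists)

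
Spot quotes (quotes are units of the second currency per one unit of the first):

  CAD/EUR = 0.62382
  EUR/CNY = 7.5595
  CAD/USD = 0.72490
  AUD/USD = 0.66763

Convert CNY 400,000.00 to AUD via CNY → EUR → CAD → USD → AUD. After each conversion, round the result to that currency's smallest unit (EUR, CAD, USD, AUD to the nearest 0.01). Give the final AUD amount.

AUD 92,097.93

CNY 400,000.00 ÷ 7.5595 = EUR 52,913.55
EUR 52,913.55 ÷ 0.62382 = CAD 84,821.82
CAD 84,821.82 × 0.72490 = USD 61,487.34
USD 61,487.34 ÷ 0.66763 = AUD 92,097.93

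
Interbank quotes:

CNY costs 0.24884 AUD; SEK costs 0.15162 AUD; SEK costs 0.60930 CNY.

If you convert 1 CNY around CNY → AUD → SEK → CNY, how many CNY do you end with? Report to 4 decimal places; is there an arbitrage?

Around CNY → AUD → SEK → CNY: 1 × 0.24884 ÷ 0.15162 × 0.60930 = 0.999988
Product ≈ 1 (deviation 0.001%, within rounding noise).

1.0000 (no arbitrage)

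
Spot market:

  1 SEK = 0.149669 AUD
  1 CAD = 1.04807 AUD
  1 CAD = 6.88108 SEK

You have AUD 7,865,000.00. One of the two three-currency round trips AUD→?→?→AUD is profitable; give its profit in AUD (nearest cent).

Profitable loop is AUD → SEK → CAD → AUD:
AUD 7,865,000.00 ÷ 0.149669 = SEK 52,549,292.10
SEK 52,549,292.10 ÷ 6.88108 = CAD 7,636,779.71
CAD 7,636,779.71 × 1.04807 = AUD 8,003,879.71
Profit = AUD 8,003,879.71 − AUD 7,865,000.00

Profit: AUD 138,879.71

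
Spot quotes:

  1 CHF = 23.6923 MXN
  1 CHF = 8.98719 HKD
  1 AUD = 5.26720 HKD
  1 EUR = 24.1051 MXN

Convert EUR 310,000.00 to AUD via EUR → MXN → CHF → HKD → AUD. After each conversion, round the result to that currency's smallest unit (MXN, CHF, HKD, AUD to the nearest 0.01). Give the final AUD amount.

EUR 310,000.00 × 24.1051 = MXN 7,472,581.00
MXN 7,472,581.00 ÷ 23.6923 = CHF 315,401.25
CHF 315,401.25 × 8.98719 = HKD 2,834,570.96
HKD 2,834,570.96 ÷ 5.26720 = AUD 538,155.18

AUD 538,155.18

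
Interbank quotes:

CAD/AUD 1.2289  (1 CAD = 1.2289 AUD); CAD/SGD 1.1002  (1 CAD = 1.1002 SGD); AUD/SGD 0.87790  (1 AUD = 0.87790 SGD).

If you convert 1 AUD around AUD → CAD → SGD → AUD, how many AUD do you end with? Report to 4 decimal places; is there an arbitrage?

Around AUD → CAD → SGD → AUD: 1 ÷ 1.2289 × 1.1002 ÷ 0.87790 = 1.019788
Product > 1; profitable direction is AUD → CAD → SGD → AUD.

1.0198 (arbitrage exists)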